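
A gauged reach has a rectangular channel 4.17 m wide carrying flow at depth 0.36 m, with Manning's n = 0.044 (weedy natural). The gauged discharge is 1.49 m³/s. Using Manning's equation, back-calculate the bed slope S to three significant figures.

0.00921

A = b·y = 4.17 × 0.36 = 1.501 m²
P = b + 2y = 4.17 + 2×0.36 = 4.890 m
R = A/P = 1.501/4.890 = 0.3070 m
S = (Q·n / (1·A·R^(2/3)))² = (1.49×0.044 / (1×1.501×0.4551))² = 0.009209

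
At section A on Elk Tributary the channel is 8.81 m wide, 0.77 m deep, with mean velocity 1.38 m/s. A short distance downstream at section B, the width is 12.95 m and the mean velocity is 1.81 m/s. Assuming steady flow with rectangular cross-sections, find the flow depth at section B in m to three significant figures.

Q = A₁V₁ = (8.81×0.77) × 1.38 = 9.362 m³/s
d₂ = Q/(b₂ V₂) = 9.362/(12.95×1.81) = 0.3994 m

0.399 m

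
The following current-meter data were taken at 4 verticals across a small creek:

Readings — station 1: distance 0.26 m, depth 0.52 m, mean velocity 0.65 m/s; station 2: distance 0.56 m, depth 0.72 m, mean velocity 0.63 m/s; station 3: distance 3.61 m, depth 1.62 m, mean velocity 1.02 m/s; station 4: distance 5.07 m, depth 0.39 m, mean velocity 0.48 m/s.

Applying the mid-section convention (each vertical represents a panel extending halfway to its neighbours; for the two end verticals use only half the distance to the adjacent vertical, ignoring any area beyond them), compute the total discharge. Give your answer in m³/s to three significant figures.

w_1 = (0.56 − 0.26)/2 = 0.15 m; q_1 = 0.65 × 0.52 × 0.15 = 0.05070 m³/s
w_2 = (3.61 − 0.26)/2 = 1.675 m; q_2 = 0.63 × 0.72 × 1.675 = 0.7598 m³/s
w_3 = (5.07 − 0.56)/2 = 2.255 m; q_3 = 1.02 × 1.62 × 2.255 = 3.726 m³/s
w_4 = (5.07 − 3.61)/2 = 0.73 m; q_4 = 0.48 × 0.39 × 0.73 = 0.1367 m³/s
Q = Σ qᵢ = 4.673 m³/s

4.67 m³/s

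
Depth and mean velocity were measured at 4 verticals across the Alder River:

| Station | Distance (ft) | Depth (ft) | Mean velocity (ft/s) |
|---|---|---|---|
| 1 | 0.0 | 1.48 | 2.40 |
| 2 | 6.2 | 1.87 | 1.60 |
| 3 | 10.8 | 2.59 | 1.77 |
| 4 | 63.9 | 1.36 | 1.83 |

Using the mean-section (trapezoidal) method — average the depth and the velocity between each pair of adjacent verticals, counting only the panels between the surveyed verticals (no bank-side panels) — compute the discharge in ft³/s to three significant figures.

Panel 1-2: Δb = 6.2 ft, d̄ = (1.48+1.87)/2 = 1.675, v̄ = (2.40+1.60)/2 = 2 → q = 6.2×1.675×2 = 20.77 ft³/s
Panel 2-3: Δb = 4.6 ft, d̄ = (1.87+2.59)/2 = 2.23, v̄ = (1.60+1.77)/2 = 1.685 → q = 4.6×2.23×1.685 = 17.28 ft³/s
Panel 3-4: Δb = 53.1 ft, d̄ = (2.59+1.36)/2 = 1.975, v̄ = (1.77+1.83)/2 = 1.8 → q = 53.1×1.975×1.8 = 188.8 ft³/s
Q = Σ q = 226.8 ft³/s

227 ft³/s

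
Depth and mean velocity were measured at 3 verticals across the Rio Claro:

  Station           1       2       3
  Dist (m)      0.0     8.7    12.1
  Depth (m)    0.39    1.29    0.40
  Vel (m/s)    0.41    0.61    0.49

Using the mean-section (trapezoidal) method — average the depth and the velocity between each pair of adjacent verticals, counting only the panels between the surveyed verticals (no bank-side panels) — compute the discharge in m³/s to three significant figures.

5.31 m³/s

Panel 1-2: Δb = 8.7 m, d̄ = (0.39+1.29)/2 = 0.84, v̄ = (0.41+0.61)/2 = 0.51 → q = 8.7×0.84×0.51 = 3.727 m³/s
Panel 2-3: Δb = 3.4 m, d̄ = (1.29+0.40)/2 = 0.845, v̄ = (0.61+0.49)/2 = 0.55 → q = 3.4×0.845×0.55 = 1.580 m³/s
Q = Σ q = 5.307 m³/s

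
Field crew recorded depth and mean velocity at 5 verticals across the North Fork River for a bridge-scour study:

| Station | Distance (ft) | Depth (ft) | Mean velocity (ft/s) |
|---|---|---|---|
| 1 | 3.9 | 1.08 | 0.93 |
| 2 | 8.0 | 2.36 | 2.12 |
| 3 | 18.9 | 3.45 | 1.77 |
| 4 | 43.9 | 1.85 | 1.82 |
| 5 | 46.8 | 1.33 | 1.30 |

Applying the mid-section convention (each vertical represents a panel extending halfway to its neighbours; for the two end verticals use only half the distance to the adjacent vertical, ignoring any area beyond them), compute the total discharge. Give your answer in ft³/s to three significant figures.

w_1 = (8.0 − 3.9)/2 = 2.05 ft; q_1 = 0.93 × 1.08 × 2.05 = 2.059 ft³/s
w_2 = (18.9 − 3.9)/2 = 7.5 ft; q_2 = 2.12 × 2.36 × 7.5 = 37.52 ft³/s
w_3 = (43.9 − 8.0)/2 = 17.95 ft; q_3 = 1.77 × 3.45 × 17.95 = 109.6 ft³/s
w_4 = (46.8 − 18.9)/2 = 13.95 ft; q_4 = 1.82 × 1.85 × 13.95 = 46.97 ft³/s
w_5 = (46.8 − 43.9)/2 = 1.45 ft; q_5 = 1.30 × 1.33 × 1.45 = 2.507 ft³/s
Q = Σ qᵢ = 198.7 ft³/s

199 ft³/s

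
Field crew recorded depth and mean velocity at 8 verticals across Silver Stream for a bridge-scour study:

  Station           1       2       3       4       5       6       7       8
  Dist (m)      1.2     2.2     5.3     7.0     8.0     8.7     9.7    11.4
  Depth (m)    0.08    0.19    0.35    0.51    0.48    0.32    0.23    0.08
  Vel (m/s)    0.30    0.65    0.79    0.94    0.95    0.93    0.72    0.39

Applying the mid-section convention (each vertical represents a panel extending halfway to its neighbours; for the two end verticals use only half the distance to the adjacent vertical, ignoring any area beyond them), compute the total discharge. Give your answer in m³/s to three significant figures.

w_1 = (2.2 − 1.2)/2 = 0.5 m; q_1 = 0.30 × 0.08 × 0.5 = 0.01200 m³/s
w_2 = (5.3 − 1.2)/2 = 2.05 m; q_2 = 0.65 × 0.19 × 2.05 = 0.2532 m³/s
w_3 = (7.0 − 2.2)/2 = 2.4 m; q_3 = 0.79 × 0.35 × 2.4 = 0.6636 m³/s
w_4 = (8.0 − 5.3)/2 = 1.35 m; q_4 = 0.94 × 0.51 × 1.35 = 0.6472 m³/s
w_5 = (8.7 − 7.0)/2 = 0.85 m; q_5 = 0.95 × 0.48 × 0.85 = 0.3876 m³/s
w_6 = (9.7 − 8.0)/2 = 0.85 m; q_6 = 0.93 × 0.32 × 0.85 = 0.2530 m³/s
w_7 = (11.4 − 8.7)/2 = 1.35 m; q_7 = 0.72 × 0.23 × 1.35 = 0.2236 m³/s
w_8 = (11.4 − 9.7)/2 = 0.85 m; q_8 = 0.39 × 0.08 × 0.85 = 0.02652 m³/s
Q = Σ qᵢ = 2.467 m³/s

2.47 m³/s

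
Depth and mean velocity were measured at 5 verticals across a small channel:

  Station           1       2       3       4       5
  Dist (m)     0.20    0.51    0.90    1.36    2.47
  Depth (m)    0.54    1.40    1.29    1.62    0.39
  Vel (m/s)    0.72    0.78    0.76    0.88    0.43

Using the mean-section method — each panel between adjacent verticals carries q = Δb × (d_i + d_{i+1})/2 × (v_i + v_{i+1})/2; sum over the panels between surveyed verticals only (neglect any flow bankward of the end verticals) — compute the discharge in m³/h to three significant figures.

6870 m³/h

Panel 1-2: Δb = 0.31 m, d̄ = (0.54+1.40)/2 = 0.97, v̄ = (0.72+0.78)/2 = 0.75 → q = 0.31×0.97×0.75 = 0.2255 m³/s
Panel 2-3: Δb = 0.39 m, d̄ = (1.40+1.29)/2 = 1.345, v̄ = (0.78+0.76)/2 = 0.77 → q = 0.39×1.345×0.77 = 0.4039 m³/s
Panel 3-4: Δb = 0.46 m, d̄ = (1.29+1.62)/2 = 1.455, v̄ = (0.76+0.88)/2 = 0.82 → q = 0.46×1.455×0.82 = 0.5488 m³/s
Panel 4-5: Δb = 1.11 m, d̄ = (1.62+0.39)/2 = 1.005, v̄ = (0.88+0.43)/2 = 0.655 → q = 1.11×1.005×0.655 = 0.7307 m³/s
Q = Σ q = 1.909 m³/s
= 1.909 × 3600 = 6872 m³/h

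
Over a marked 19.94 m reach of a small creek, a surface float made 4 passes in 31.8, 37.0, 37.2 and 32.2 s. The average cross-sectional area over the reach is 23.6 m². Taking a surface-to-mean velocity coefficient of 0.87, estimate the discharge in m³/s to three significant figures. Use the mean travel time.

t̄ = (31.8 + 37.0 + 37.2 + 32.2) / 4 = 34.55 s
v_surface = L / t̄ = 19.94 / 34.55 = 0.5771 m/s
v_mean = 0.87 × 0.5771 = 0.5021 m/s
Q = A × v_mean = 23.6 × 0.5021 = 11.85 m³/s

11.8 m³/s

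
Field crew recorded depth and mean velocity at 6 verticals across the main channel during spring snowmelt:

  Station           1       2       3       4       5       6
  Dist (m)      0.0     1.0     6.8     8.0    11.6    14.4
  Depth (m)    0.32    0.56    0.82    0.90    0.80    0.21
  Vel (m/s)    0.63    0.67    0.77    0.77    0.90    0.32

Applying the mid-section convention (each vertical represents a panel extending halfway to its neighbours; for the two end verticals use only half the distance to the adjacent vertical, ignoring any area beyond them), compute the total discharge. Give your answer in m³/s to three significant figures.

7.65 m³/s

w_1 = (1.0 − 0.0)/2 = 0.5 m; q_1 = 0.63 × 0.32 × 0.5 = 0.1008 m³/s
w_2 = (6.8 − 0.0)/2 = 3.4 m; q_2 = 0.67 × 0.56 × 3.4 = 1.276 m³/s
w_3 = (8.0 − 1.0)/2 = 3.5 m; q_3 = 0.77 × 0.82 × 3.5 = 2.210 m³/s
w_4 = (11.6 − 6.8)/2 = 2.4 m; q_4 = 0.77 × 0.90 × 2.4 = 1.663 m³/s
w_5 = (14.4 − 8.0)/2 = 3.2 m; q_5 = 0.90 × 0.80 × 3.2 = 2.304 m³/s
w_6 = (14.4 − 11.6)/2 = 1.4 m; q_6 = 0.32 × 0.21 × 1.4 = 0.09408 m³/s
Q = Σ qᵢ = 7.648 m³/s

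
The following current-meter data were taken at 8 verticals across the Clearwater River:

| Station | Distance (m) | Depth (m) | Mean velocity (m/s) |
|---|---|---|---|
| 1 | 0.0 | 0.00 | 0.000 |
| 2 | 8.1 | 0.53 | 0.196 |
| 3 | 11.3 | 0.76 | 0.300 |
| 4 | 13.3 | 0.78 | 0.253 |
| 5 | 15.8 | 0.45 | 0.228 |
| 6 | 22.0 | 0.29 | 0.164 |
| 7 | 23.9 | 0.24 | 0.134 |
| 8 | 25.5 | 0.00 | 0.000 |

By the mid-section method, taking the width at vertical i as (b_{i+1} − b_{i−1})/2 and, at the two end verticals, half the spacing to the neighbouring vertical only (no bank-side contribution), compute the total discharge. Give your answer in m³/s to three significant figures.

2.32 m³/s

w_2 = (11.3 − 0.0)/2 = 5.65 m; q_2 = 0.196 × 0.53 × 5.65 = 0.5869 m³/s
w_3 = (13.3 − 8.1)/2 = 2.6 m; q_3 = 0.300 × 0.76 × 2.6 = 0.5928 m³/s
w_4 = (15.8 − 11.3)/2 = 2.25 m; q_4 = 0.253 × 0.78 × 2.25 = 0.4440 m³/s
w_5 = (22.0 − 13.3)/2 = 4.35 m; q_5 = 0.228 × 0.45 × 4.35 = 0.4463 m³/s
w_6 = (23.9 − 15.8)/2 = 4.05 m; q_6 = 0.164 × 0.29 × 4.05 = 0.1926 m³/s
w_7 = (25.5 − 22.0)/2 = 1.75 m; q_7 = 0.134 × 0.24 × 1.75 = 0.05628 m³/s
Stations 1, 8 contribute zero (depth or velocity is 0).
Q = Σ qᵢ = 2.319 m³/s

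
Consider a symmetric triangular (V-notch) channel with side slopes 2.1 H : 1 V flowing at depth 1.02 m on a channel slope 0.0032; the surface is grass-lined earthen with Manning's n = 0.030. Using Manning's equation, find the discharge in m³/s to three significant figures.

A = z·y² = 2.1×1.02² = 2.185 m²
P = 2y√(1+z²) = 2×1.02×√(1+2.1²) = 4.745 m
R = A/P = 2.185/4.745 = 0.4605 m
Q = (1/n)·A·R^(2/3)·S^(1/2) = (1/0.030) × 2.185 × 0.4605^(2/3) × 0.0032^(1/2) = 2.457 m³/s

2.46 m³/s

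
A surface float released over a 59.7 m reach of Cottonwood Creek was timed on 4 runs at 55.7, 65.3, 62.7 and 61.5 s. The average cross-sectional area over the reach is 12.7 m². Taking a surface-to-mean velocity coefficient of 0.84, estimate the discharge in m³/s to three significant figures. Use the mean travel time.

t̄ = (55.7 + 65.3 + 62.7 + 61.5) / 4 = 61.3 s
v_surface = L / t̄ = 59.7 / 61.3 = 0.9739 m/s
v_mean = 0.84 × 0.9739 = 0.8181 m/s
Q = A × v_mean = 12.7 × 0.8181 = 10.39 m³/s

10.4 m³/s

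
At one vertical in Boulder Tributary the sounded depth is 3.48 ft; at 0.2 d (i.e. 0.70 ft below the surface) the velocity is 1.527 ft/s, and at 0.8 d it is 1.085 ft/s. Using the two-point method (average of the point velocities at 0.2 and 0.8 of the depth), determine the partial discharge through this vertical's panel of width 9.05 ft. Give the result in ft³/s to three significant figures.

v̄ = (1.527 + 1.085) / 2 = 1.306 ft/s
q = v̄ × d × w = 1.306 × 3.48 × 9.05 = 41.13 ft³/s

41.1 ft³/s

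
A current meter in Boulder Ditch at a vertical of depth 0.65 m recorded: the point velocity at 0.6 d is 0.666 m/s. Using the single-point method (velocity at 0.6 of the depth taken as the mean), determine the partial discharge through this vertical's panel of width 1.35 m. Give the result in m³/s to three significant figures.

v̄ = v₀.₆ = 0.666 m/s
q = v̄ × d × w = 0.6660 × 0.65 × 1.35 = 0.5844 m³/s

0.584 m³/s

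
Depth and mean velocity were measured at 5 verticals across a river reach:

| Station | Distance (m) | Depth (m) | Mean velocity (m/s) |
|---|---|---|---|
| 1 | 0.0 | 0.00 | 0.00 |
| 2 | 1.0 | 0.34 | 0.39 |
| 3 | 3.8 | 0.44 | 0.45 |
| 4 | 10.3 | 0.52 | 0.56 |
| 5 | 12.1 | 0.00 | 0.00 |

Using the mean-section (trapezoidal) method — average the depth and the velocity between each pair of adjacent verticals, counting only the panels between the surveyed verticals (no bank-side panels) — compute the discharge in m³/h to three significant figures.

7910 m³/h

Panel 1-2: Δb = 1 m, d̄ = (0.00+0.34)/2 = 0.17, v̄ = (0.00+0.39)/2 = 0.195 → q = 1×0.17×0.195 = 0.03315 m³/s
Panel 2-3: Δb = 2.8 m, d̄ = (0.34+0.44)/2 = 0.39, v̄ = (0.39+0.45)/2 = 0.42 → q = 2.8×0.39×0.42 = 0.4586 m³/s
Panel 3-4: Δb = 6.5 m, d̄ = (0.44+0.52)/2 = 0.48, v̄ = (0.45+0.56)/2 = 0.505 → q = 6.5×0.48×0.505 = 1.576 m³/s
Panel 4-5: Δb = 1.8 m, d̄ = (0.52+0.00)/2 = 0.26, v̄ = (0.56+0.00)/2 = 0.28 → q = 1.8×0.26×0.28 = 0.1310 m³/s
Q = Σ q = 2.198 m³/s
= 2.198 × 3600 = 7914 m³/h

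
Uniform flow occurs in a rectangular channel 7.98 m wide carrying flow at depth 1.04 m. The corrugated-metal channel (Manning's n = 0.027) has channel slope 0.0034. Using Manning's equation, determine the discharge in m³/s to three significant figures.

15.8 m³/s

A = b·y = 7.98 × 1.04 = 8.299 m²
P = b + 2y = 7.98 + 2×1.04 = 10.06 m
R = A/P = 8.299/10.06 = 0.8250 m
Q = (1/n)·A·R^(2/3)·S^(1/2) = (1/0.027) × 8.299 × 0.8250^(2/3) × 0.0034^(1/2) = 15.77 m³/s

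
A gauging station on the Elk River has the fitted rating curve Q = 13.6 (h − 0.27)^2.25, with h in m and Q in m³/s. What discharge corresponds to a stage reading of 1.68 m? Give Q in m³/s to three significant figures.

Q = 13.6 × (1.68 − 0.27)^2.25 = 13.6 × 1.41^2.25 = 29.46 m³/s

29.5 m³/s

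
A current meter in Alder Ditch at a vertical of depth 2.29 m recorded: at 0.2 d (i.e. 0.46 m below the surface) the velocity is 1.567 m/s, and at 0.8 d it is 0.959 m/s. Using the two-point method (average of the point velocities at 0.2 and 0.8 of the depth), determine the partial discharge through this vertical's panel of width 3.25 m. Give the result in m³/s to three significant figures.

9.40 m³/s

v̄ = (1.567 + 0.959) / 2 = 1.263 m/s
q = v̄ × d × w = 1.263 × 2.29 × 3.25 = 9.400 m³/s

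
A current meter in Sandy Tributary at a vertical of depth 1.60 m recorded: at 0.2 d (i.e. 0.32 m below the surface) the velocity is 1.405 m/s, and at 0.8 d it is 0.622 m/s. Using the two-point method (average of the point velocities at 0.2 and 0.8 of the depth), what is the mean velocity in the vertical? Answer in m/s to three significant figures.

v̄ = (1.405 + 0.622) / 2 = 1.014 m/s

1.01 m/s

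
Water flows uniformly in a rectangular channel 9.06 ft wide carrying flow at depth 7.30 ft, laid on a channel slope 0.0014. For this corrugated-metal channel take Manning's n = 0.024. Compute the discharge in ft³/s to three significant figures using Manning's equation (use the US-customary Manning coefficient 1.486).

A = b·y = 9.06 × 7.30 = 66.14 ft²
P = b + 2y = 9.06 + 2×7.30 = 23.66 ft
R = A/P = 66.14/23.66 = 2.795 ft
Q = (1.486/n)·A·R^(2/3)·S^(1/2) = (1.486/0.024) × 66.14 × 2.795^(2/3) × 0.0014^(1/2) = 304.1 ft³/s

304 ft³/s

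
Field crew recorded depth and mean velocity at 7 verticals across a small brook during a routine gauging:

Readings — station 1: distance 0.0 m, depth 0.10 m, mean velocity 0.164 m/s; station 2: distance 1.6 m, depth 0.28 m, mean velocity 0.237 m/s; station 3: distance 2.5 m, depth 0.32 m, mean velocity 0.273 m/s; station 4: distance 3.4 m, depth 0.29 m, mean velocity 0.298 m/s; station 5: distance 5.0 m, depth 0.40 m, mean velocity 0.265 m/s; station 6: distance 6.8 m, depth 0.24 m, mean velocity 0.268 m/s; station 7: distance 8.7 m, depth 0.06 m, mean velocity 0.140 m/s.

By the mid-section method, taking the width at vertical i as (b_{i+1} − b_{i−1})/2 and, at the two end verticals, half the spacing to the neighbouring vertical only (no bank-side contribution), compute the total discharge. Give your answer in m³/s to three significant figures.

0.590 m³/s

w_1 = (1.6 − 0.0)/2 = 0.8 m; q_1 = 0.164 × 0.10 × 0.8 = 0.01312 m³/s
w_2 = (2.5 − 0.0)/2 = 1.25 m; q_2 = 0.237 × 0.28 × 1.25 = 0.08295 m³/s
w_3 = (3.4 − 1.6)/2 = 0.9 m; q_3 = 0.273 × 0.32 × 0.9 = 0.07862 m³/s
w_4 = (5.0 − 2.5)/2 = 1.25 m; q_4 = 0.298 × 0.29 × 1.25 = 0.1080 m³/s
w_5 = (6.8 − 3.4)/2 = 1.7 m; q_5 = 0.265 × 0.40 × 1.7 = 0.1802 m³/s
w_6 = (8.7 − 5.0)/2 = 1.85 m; q_6 = 0.268 × 0.24 × 1.85 = 0.1190 m³/s
w_7 = (8.7 − 6.8)/2 = 0.95 m; q_7 = 0.140 × 0.06 × 0.95 = 0.007980 m³/s
Q = Σ qᵢ = 0.5899 m³/s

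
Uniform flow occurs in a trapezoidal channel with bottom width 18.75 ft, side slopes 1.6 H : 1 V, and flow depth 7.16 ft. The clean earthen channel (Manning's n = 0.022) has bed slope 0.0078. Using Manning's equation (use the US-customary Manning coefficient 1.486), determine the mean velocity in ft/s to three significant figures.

A = (b + z·y)·y = (18.75 + 1.6×7.16)×7.16 = 216.3 ft²
P = b + 2y√(1+z²) = 18.75 + 2×7.16×√(1+1.6²) = 45.77 ft
R = A/P = 216.3/45.77 = 4.725 ft
Q = (1.486/n)·A·R^(2/3)·S^(1/2) = (1.486/0.022) × 216.3 × 4.725^(2/3) × 0.0078^(1/2) = 3633 ft³/s
V = Q/A = 3633/216.3 = 16.80 ft/s

16.8 ft/s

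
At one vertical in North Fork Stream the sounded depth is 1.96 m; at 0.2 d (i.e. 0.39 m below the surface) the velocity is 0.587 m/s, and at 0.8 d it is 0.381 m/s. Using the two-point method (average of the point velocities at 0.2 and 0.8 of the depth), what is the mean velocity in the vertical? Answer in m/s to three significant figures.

0.484 m/s

v̄ = (0.587 + 0.381) / 2 = 0.4840 m/s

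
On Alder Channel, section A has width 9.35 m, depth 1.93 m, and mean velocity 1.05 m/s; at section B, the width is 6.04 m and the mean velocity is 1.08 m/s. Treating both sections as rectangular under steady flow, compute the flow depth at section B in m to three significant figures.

2.90 m

Q = A₁V₁ = (9.35×1.93) × 1.05 = 18.95 m³/s
d₂ = Q/(b₂ V₂) = 18.95/(6.04×1.08) = 2.905 m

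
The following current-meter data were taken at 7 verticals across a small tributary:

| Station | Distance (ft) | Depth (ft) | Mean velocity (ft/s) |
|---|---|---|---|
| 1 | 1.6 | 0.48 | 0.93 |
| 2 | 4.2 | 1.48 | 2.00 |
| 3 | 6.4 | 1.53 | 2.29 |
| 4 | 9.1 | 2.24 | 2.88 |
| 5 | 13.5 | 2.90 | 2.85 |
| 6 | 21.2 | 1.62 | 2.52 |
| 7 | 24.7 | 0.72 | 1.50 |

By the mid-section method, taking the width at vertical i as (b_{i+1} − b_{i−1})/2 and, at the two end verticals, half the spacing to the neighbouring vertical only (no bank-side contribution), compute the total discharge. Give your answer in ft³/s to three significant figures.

w_1 = (4.2 − 1.6)/2 = 1.3 ft; q_1 = 0.93 × 0.48 × 1.3 = 0.5803 ft³/s
w_2 = (6.4 − 1.6)/2 = 2.4 ft; q_2 = 2.00 × 1.48 × 2.4 = 7.104 ft³/s
w_3 = (9.1 − 4.2)/2 = 2.45 ft; q_3 = 2.29 × 1.53 × 2.45 = 8.584 ft³/s
w_4 = (13.5 − 6.4)/2 = 3.55 ft; q_4 = 2.88 × 2.24 × 3.55 = 22.90 ft³/s
w_5 = (21.2 − 9.1)/2 = 6.05 ft; q_5 = 2.85 × 2.90 × 6.05 = 50.00 ft³/s
w_6 = (24.7 − 13.5)/2 = 5.6 ft; q_6 = 2.52 × 1.62 × 5.6 = 22.86 ft³/s
w_7 = (24.7 − 21.2)/2 = 1.75 ft; q_7 = 1.50 × 0.72 × 1.75 = 1.890 ft³/s
Q = Σ qᵢ = 113.9 ft³/s

114 ft³/s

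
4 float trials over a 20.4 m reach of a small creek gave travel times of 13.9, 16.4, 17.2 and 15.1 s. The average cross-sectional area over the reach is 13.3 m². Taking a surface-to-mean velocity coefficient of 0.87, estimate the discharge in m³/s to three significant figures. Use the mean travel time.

t̄ = (13.9 + 16.4 + 17.2 + 15.1) / 4 = 15.65 s
v_surface = L / t̄ = 20.4 / 15.65 = 1.304 m/s
v_mean = 0.87 × 1.304 = 1.134 m/s
Q = A × v_mean = 13.3 × 1.134 = 15.08 m³/s

15.1 m³/s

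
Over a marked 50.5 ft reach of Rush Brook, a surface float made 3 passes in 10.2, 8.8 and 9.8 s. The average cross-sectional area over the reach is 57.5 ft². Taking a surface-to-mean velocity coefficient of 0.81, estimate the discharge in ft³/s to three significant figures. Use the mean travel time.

t̄ = (10.2 + 8.8 + 9.8) / 3 = 9.6 s
v_surface = L / t̄ = 50.5 / 9.6 = 5.260 ft/s
v_mean = 0.81 × 5.260 = 4.261 ft/s
Q = A × v_mean = 57.5 × 4.261 = 245.0 ft³/s

245 ft³/s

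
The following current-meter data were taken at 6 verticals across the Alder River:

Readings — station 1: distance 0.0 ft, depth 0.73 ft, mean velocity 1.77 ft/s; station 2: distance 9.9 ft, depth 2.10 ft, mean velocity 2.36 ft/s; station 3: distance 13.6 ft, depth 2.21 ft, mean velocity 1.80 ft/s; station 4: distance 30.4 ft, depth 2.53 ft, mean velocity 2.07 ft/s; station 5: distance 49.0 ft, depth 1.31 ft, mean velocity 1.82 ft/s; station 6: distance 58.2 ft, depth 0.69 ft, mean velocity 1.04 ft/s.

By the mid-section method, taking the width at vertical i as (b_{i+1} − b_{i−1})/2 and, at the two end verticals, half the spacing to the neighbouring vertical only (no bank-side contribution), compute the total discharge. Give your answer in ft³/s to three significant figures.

210 ft³/s

w_1 = (9.9 − 0.0)/2 = 4.95 ft; q_1 = 1.77 × 0.73 × 4.95 = 6.396 ft³/s
w_2 = (13.6 − 0.0)/2 = 6.8 ft; q_2 = 2.36 × 2.10 × 6.8 = 33.70 ft³/s
w_3 = (30.4 − 9.9)/2 = 10.25 ft; q_3 = 1.80 × 2.21 × 10.25 = 40.77 ft³/s
w_4 = (49.0 − 13.6)/2 = 17.7 ft; q_4 = 2.07 × 2.53 × 17.7 = 92.70 ft³/s
w_5 = (58.2 − 30.4)/2 = 13.9 ft; q_5 = 1.82 × 1.31 × 13.9 = 33.14 ft³/s
w_6 = (58.2 − 49.0)/2 = 4.6 ft; q_6 = 1.04 × 0.69 × 4.6 = 3.301 ft³/s
Q = Σ qᵢ = 210.0 ft³/s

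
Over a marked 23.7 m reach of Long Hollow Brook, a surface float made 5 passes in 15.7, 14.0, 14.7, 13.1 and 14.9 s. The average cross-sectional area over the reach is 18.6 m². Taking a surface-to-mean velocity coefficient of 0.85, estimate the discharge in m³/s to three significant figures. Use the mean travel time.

t̄ = (15.7 + 14.0 + 14.7 + 13.1 + 14.9) / 5 = 14.48 s
v_surface = L / t̄ = 23.7 / 14.48 = 1.637 m/s
v_mean = 0.85 × 1.637 = 1.391 m/s
Q = A × v_mean = 18.6 × 1.391 = 25.88 m³/s

25.9 m³/s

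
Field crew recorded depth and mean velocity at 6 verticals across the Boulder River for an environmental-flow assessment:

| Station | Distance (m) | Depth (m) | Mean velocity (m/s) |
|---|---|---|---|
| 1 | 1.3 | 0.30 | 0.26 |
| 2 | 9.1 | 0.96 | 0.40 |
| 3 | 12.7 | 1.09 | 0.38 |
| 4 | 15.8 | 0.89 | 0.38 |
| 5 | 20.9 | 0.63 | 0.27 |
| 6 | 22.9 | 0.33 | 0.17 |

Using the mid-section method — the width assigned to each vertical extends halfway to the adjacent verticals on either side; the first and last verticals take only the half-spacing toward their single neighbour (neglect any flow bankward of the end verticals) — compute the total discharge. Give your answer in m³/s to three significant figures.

w_1 = (9.1 − 1.3)/2 = 3.9 m; q_1 = 0.26 × 0.30 × 3.9 = 0.3042 m³/s
w_2 = (12.7 − 1.3)/2 = 5.7 m; q_2 = 0.40 × 0.96 × 5.7 = 2.189 m³/s
w_3 = (15.8 − 9.1)/2 = 3.35 m; q_3 = 0.38 × 1.09 × 3.35 = 1.388 m³/s
w_4 = (20.9 − 12.7)/2 = 4.1 m; q_4 = 0.38 × 0.89 × 4.1 = 1.387 m³/s
w_5 = (22.9 − 15.8)/2 = 3.55 m; q_5 = 0.27 × 0.63 × 3.55 = 0.6039 m³/s
w_6 = (22.9 − 20.9)/2 = 1 m; q_6 = 0.17 × 0.33 × 1 = 0.05610 m³/s
Q = Σ qᵢ = 5.927 m³/s

5.93 m³/s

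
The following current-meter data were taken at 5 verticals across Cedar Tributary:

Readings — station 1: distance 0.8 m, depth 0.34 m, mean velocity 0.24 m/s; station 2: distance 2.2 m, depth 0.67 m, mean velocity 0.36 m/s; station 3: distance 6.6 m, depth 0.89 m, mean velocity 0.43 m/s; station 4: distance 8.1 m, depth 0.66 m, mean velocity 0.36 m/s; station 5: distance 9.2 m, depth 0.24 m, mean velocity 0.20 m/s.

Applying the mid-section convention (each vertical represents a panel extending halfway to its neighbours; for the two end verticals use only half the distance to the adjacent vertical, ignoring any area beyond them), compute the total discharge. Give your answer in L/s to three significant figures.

w_1 = (2.2 − 0.8)/2 = 0.7 m; q_1 = 0.24 × 0.34 × 0.7 = 0.05712 m³/s
w_2 = (6.6 − 0.8)/2 = 2.9 m; q_2 = 0.36 × 0.67 × 2.9 = 0.6995 m³/s
w_3 = (8.1 − 2.2)/2 = 2.95 m; q_3 = 0.43 × 0.89 × 2.95 = 1.129 m³/s
w_4 = (9.2 − 6.6)/2 = 1.3 m; q_4 = 0.36 × 0.66 × 1.3 = 0.3089 m³/s
w_5 = (9.2 − 8.1)/2 = 0.55 m; q_5 = 0.20 × 0.24 × 0.55 = 0.02640 m³/s
Q = Σ qᵢ = 2.221 m³/s
= 2.221 × 1000 = 2221 L/s

2220 L/s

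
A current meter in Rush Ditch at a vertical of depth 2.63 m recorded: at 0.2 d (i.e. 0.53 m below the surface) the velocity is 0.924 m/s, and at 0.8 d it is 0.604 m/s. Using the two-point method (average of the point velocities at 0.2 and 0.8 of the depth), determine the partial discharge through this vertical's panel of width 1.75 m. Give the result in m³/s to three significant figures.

3.52 m³/s

v̄ = (0.924 + 0.604) / 2 = 0.7640 m/s
q = v̄ × d × w = 0.7640 × 2.63 × 1.75 = 3.516 m³/s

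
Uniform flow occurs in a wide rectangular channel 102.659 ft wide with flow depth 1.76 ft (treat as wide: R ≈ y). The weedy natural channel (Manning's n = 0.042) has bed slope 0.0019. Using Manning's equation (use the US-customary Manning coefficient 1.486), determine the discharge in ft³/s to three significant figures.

406 ft³/s

A = b·y = 102.659 × 1.76 = 180.7 ft²
Wide channel: R ≈ y = 1.76 ft
Q = (1.486/n)·A·R^(2/3)·S^(1/2) = (1.486/0.042) × 180.7 × 1.760^(2/3) × 0.0019^(1/2) = 406.2 ft³/s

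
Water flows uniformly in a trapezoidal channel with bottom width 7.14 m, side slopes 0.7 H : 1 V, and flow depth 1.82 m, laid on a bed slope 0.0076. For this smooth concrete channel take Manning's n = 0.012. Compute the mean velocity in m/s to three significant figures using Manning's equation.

A = (b + z·y)·y = (7.14 + 0.7×1.82)×1.82 = 15.31 m²
P = b + 2y√(1+z²) = 7.14 + 2×1.82×√(1+0.7²) = 11.58 m
R = A/P = 15.31/11.58 = 1.322 m
Q = (1/n)·A·R^(2/3)·S^(1/2) = (1/0.012) × 15.31 × 1.322^(2/3) × 0.0076^(1/2) = 134.0 m³/s
V = Q/A = 134.0/15.31 = 8.751 m/s

8.75 m/s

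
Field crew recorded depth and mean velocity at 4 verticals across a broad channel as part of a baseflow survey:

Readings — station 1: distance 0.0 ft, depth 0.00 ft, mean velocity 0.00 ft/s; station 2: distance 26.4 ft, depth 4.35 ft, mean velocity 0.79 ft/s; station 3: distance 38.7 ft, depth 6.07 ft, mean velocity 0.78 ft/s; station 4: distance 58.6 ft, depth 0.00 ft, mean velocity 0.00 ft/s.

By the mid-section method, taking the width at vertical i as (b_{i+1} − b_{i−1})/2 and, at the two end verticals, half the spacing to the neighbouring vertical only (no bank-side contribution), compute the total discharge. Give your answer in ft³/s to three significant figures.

w_2 = (38.7 − 0.0)/2 = 19.35 ft; q_2 = 0.79 × 4.35 × 19.35 = 66.50 ft³/s
w_3 = (58.6 − 26.4)/2 = 16.1 ft; q_3 = 0.78 × 6.07 × 16.1 = 76.23 ft³/s
Stations 1, 4 contribute zero (depth or velocity is 0).
Q = Σ qᵢ = 142.7 ft³/s

143 ft³/s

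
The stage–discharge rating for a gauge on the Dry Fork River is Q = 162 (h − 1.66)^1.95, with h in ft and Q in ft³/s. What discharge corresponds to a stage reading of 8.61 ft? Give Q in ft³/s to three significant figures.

Q = 162 × (8.61 − 1.66)^1.95 = 162 × 6.95^1.95 = 7102 ft³/s

7100 ft³/s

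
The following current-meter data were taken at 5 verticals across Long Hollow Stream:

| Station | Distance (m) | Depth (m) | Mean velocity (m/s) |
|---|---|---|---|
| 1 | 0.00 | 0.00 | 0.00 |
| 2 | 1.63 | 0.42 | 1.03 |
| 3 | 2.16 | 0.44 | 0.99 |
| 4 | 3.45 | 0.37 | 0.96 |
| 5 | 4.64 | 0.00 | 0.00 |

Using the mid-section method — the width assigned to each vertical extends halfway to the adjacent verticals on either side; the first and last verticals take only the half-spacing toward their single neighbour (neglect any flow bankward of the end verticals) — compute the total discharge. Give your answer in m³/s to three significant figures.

1.30 m³/s

w_2 = (2.16 − 0.00)/2 = 1.08 m; q_2 = 1.03 × 0.42 × 1.08 = 0.4672 m³/s
w_3 = (3.45 − 1.63)/2 = 0.91 m; q_3 = 0.99 × 0.44 × 0.91 = 0.3964 m³/s
w_4 = (4.64 − 2.16)/2 = 1.24 m; q_4 = 0.96 × 0.37 × 1.24 = 0.4404 m³/s
Stations 1, 5 contribute zero (depth or velocity is 0).
Q = Σ qᵢ = 1.304 m³/s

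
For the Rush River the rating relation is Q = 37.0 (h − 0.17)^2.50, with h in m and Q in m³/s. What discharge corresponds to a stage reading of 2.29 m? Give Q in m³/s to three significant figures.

242 m³/s

Q = 37.0 × (2.29 − 0.17)^2.50 = 37.0 × 2.12^2.50 = 242.1 m³/s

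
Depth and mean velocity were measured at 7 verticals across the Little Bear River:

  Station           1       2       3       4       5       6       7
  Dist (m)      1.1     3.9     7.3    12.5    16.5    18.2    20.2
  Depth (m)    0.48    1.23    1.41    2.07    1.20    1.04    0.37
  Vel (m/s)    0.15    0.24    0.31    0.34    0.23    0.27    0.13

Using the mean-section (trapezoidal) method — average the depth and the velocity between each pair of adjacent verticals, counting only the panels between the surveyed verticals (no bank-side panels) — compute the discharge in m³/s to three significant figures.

7.26 m³/s

Panel 1-2: Δb = 2.8 m, d̄ = (0.48+1.23)/2 = 0.855, v̄ = (0.15+0.24)/2 = 0.195 → q = 2.8×0.855×0.195 = 0.4668 m³/s
Panel 2-3: Δb = 3.4 m, d̄ = (1.23+1.41)/2 = 1.32, v̄ = (0.24+0.31)/2 = 0.275 → q = 3.4×1.32×0.275 = 1.234 m³/s
Panel 3-4: Δb = 5.2 m, d̄ = (1.41+2.07)/2 = 1.74, v̄ = (0.31+0.34)/2 = 0.325 → q = 5.2×1.74×0.325 = 2.941 m³/s
Panel 4-5: Δb = 4 m, d̄ = (2.07+1.20)/2 = 1.635, v̄ = (0.34+0.23)/2 = 0.285 → q = 4×1.635×0.285 = 1.864 m³/s
Panel 5-6: Δb = 1.7 m, d̄ = (1.20+1.04)/2 = 1.12, v̄ = (0.23+0.27)/2 = 0.25 → q = 1.7×1.12×0.25 = 0.4760 m³/s
Panel 6-7: Δb = 2 m, d̄ = (1.04+0.37)/2 = 0.705, v̄ = (0.27+0.13)/2 = 0.2 → q = 2×0.705×0.2 = 0.2820 m³/s
Q = Σ q = 7.264 m³/s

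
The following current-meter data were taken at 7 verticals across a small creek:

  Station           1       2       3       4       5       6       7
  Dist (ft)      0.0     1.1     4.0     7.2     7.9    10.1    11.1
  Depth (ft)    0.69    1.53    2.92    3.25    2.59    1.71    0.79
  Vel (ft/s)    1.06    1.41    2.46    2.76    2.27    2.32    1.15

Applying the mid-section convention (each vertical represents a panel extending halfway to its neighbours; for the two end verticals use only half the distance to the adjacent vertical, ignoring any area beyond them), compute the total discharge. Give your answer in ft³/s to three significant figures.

w_1 = (1.1 − 0.0)/2 = 0.55 ft; q_1 = 1.06 × 0.69 × 0.55 = 0.4023 ft³/s
w_2 = (4.0 − 0.0)/2 = 2 ft; q_2 = 1.41 × 1.53 × 2 = 4.315 ft³/s
w_3 = (7.2 − 1.1)/2 = 3.05 ft; q_3 = 2.46 × 2.92 × 3.05 = 21.91 ft³/s
w_4 = (7.9 − 4.0)/2 = 1.95 ft; q_4 = 2.76 × 3.25 × 1.95 = 17.49 ft³/s
w_5 = (10.1 − 7.2)/2 = 1.45 ft; q_5 = 2.27 × 2.59 × 1.45 = 8.525 ft³/s
w_6 = (11.1 − 7.9)/2 = 1.6 ft; q_6 = 2.32 × 1.71 × 1.6 = 6.348 ft³/s
w_7 = (11.1 − 10.1)/2 = 0.5 ft; q_7 = 1.15 × 0.79 × 0.5 = 0.4543 ft³/s
Q = Σ qᵢ = 59.44 ft³/s

59.4 ft³/s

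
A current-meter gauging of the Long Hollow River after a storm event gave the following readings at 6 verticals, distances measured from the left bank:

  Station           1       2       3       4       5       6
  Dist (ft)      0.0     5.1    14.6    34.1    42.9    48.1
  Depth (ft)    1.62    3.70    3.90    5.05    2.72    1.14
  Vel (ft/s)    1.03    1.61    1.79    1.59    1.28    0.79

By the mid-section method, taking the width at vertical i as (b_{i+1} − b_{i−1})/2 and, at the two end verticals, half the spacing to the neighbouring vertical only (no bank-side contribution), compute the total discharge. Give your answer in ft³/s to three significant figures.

289 ft³/s

w_1 = (5.1 − 0.0)/2 = 2.55 ft; q_1 = 1.03 × 1.62 × 2.55 = 4.255 ft³/s
w_2 = (14.6 − 0.0)/2 = 7.3 ft; q_2 = 1.61 × 3.70 × 7.3 = 43.49 ft³/s
w_3 = (34.1 − 5.1)/2 = 14.5 ft; q_3 = 1.79 × 3.90 × 14.5 = 101.2 ft³/s
w_4 = (42.9 − 14.6)/2 = 14.15 ft; q_4 = 1.59 × 5.05 × 14.15 = 113.6 ft³/s
w_5 = (48.1 − 34.1)/2 = 7 ft; q_5 = 1.28 × 2.72 × 7 = 24.37 ft³/s
w_6 = (48.1 − 42.9)/2 = 2.6 ft; q_6 = 0.79 × 1.14 × 2.6 = 2.342 ft³/s
Q = Σ qᵢ = 289.3 ft³/s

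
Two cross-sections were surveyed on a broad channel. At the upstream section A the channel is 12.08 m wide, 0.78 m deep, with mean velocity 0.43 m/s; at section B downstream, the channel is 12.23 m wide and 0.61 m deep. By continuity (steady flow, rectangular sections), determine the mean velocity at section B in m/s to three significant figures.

0.543 m/s

Q = A₁V₁ = (12.08×0.78) × 0.43 = 4.052 m³/s
A₂ = 12.23 × 0.61 = 7.460 m²
V₂ = Q/A₂ = 4.052/7.460 = 0.5431 m/s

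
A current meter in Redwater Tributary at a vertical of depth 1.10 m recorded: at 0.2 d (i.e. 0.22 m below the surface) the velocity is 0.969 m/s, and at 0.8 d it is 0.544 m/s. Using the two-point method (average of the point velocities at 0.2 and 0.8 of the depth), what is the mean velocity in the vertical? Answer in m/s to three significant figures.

v̄ = (0.969 + 0.544) / 2 = 0.7565 m/s

0.757 m/s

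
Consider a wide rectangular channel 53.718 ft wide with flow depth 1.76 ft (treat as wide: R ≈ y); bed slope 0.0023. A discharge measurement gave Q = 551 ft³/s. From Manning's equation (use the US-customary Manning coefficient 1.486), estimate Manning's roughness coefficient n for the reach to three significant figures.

0.0178

A = b·y = 53.718 × 1.76 = 94.54 ft²
Wide channel: R ≈ y = 1.76 ft
n = (1.486/Q)·A·R^(2/3)·S^(1/2) = (1.486/551) × 94.54 × 1.458 × 0.04796 = 0.01783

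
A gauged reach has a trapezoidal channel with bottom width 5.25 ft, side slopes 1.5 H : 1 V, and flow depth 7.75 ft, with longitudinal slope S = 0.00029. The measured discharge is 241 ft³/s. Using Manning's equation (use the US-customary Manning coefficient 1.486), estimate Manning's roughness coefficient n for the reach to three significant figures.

A = (b + z·y)·y = (5.25 + 1.5×7.75)×7.75 = 130.8 ft²
P = b + 2y√(1+z²) = 5.25 + 2×7.75×√(1+1.5²) = 33.19 ft
R = A/P = 130.8/33.19 = 3.940 ft
n = (1.486/Q)·A·R^(2/3)·S^(1/2) = (1.486/241) × 130.8 × 2.495 × 0.01703 = 0.03426

0.0343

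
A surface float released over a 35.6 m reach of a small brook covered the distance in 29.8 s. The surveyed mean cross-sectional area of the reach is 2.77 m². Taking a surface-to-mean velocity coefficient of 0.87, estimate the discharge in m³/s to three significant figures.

2.88 m³/s

v_surface = L / t̄ = 35.6 / 29.8 = 1.195 m/s
v_mean = 0.87 × 1.195 = 1.039 m/s
Q = A × v_mean = 2.77 × 1.039 = 2.879 m³/s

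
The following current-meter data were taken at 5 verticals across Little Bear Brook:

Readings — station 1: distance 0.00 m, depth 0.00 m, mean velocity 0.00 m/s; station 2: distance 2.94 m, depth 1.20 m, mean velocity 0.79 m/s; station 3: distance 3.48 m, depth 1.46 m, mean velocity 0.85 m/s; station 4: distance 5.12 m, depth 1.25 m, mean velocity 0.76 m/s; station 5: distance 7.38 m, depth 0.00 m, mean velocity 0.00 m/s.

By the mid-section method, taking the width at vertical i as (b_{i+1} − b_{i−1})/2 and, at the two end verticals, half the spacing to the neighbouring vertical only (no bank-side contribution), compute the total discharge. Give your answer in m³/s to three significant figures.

w_2 = (3.48 − 0.00)/2 = 1.74 m; q_2 = 0.79 × 1.20 × 1.74 = 1.650 m³/s
w_3 = (5.12 − 2.94)/2 = 1.09 m; q_3 = 0.85 × 1.46 × 1.09 = 1.353 m³/s
w_4 = (7.38 − 3.48)/2 = 1.95 m; q_4 = 0.76 × 1.25 × 1.95 = 1.853 m³/s
Stations 1, 5 contribute zero (depth or velocity is 0).
Q = Σ qᵢ = 4.855 m³/s

4.85 m³/s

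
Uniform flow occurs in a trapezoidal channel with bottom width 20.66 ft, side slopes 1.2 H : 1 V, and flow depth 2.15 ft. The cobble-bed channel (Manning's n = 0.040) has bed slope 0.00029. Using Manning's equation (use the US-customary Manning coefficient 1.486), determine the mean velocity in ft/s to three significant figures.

0.945 ft/s

A = (b + z·y)·y = (20.66 + 1.2×2.15)×2.15 = 49.97 ft²
P = b + 2y√(1+z²) = 20.66 + 2×2.15×√(1+1.2²) = 27.38 ft
R = A/P = 49.97/27.38 = 1.825 ft
Q = (1.486/n)·A·R^(2/3)·S^(1/2) = (1.486/0.040) × 49.97 × 1.825^(2/3) × 0.00029^(1/2) = 47.21 ft³/s
V = Q/A = 47.21/49.97 = 0.9448 ft/s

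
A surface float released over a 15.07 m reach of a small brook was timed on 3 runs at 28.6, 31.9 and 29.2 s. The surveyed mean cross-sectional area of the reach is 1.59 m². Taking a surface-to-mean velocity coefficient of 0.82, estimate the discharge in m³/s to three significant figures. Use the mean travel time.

t̄ = (28.6 + 31.9 + 29.2) / 3 = 29.9 s
v_surface = L / t̄ = 15.07 / 29.9 = 0.5040 m/s
v_mean = 0.82 × 0.5040 = 0.4133 m/s
Q = A × v_mean = 1.59 × 0.4133 = 0.6571 m³/s

0.657 m³/s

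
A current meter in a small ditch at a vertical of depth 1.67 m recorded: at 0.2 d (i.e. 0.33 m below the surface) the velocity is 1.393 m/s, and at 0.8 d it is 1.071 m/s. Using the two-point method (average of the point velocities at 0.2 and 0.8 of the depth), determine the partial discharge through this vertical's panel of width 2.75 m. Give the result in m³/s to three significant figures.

v̄ = (1.393 + 1.071) / 2 = 1.232 m/s
q = v̄ × d × w = 1.232 × 1.67 × 2.75 = 5.658 m³/s

5.66 m³/s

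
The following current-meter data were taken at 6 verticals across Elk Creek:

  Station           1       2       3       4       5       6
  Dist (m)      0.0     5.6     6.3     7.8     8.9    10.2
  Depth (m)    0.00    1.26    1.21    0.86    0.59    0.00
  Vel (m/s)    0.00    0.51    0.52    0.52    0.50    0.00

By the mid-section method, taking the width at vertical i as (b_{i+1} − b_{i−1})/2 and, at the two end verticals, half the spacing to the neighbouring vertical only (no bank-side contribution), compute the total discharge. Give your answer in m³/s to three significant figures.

w_2 = (6.3 − 0.0)/2 = 3.15 m; q_2 = 0.51 × 1.26 × 3.15 = 2.024 m³/s
w_3 = (7.8 − 5.6)/2 = 1.1 m; q_3 = 0.52 × 1.21 × 1.1 = 0.6921 m³/s
w_4 = (8.9 − 6.3)/2 = 1.3 m; q_4 = 0.52 × 0.86 × 1.3 = 0.5814 m³/s
w_5 = (10.2 − 7.8)/2 = 1.2 m; q_5 = 0.50 × 0.59 × 1.2 = 0.3540 m³/s
Stations 1, 6 contribute zero (depth or velocity is 0).
Q = Σ qᵢ = 3.652 m³/s

3.65 m³/s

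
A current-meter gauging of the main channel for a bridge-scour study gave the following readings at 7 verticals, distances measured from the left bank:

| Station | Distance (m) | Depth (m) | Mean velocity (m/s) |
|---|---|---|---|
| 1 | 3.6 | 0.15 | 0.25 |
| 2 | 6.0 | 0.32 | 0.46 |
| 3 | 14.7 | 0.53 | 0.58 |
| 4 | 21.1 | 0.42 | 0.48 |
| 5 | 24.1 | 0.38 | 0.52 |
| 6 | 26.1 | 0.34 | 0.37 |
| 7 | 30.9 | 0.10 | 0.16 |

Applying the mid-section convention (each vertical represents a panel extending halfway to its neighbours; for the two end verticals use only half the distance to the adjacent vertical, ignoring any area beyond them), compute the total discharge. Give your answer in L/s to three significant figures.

w_1 = (6.0 − 3.6)/2 = 1.2 m; q_1 = 0.25 × 0.15 × 1.2 = 0.04500 m³/s
w_2 = (14.7 − 3.6)/2 = 5.55 m; q_2 = 0.46 × 0.32 × 5.55 = 0.8170 m³/s
w_3 = (21.1 − 6.0)/2 = 7.55 m; q_3 = 0.58 × 0.53 × 7.55 = 2.321 m³/s
w_4 = (24.1 − 14.7)/2 = 4.7 m; q_4 = 0.48 × 0.42 × 4.7 = 0.9475 m³/s
w_5 = (26.1 − 21.1)/2 = 2.5 m; q_5 = 0.52 × 0.38 × 2.5 = 0.4940 m³/s
w_6 = (30.9 − 24.1)/2 = 3.4 m; q_6 = 0.37 × 0.34 × 3.4 = 0.4277 m³/s
w_7 = (30.9 − 26.1)/2 = 2.4 m; q_7 = 0.16 × 0.10 × 2.4 = 0.03840 m³/s
Q = Σ qᵢ = 5.090 m³/s
= 5.090 × 1000 = 5090 L/s

5090 L/s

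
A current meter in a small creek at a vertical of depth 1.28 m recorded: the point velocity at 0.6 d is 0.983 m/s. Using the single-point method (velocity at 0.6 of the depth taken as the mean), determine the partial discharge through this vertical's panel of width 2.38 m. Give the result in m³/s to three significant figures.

2.99 m³/s

v̄ = v₀.₆ = 0.983 m/s
q = v̄ × d × w = 0.9830 × 1.28 × 2.38 = 2.995 m³/s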